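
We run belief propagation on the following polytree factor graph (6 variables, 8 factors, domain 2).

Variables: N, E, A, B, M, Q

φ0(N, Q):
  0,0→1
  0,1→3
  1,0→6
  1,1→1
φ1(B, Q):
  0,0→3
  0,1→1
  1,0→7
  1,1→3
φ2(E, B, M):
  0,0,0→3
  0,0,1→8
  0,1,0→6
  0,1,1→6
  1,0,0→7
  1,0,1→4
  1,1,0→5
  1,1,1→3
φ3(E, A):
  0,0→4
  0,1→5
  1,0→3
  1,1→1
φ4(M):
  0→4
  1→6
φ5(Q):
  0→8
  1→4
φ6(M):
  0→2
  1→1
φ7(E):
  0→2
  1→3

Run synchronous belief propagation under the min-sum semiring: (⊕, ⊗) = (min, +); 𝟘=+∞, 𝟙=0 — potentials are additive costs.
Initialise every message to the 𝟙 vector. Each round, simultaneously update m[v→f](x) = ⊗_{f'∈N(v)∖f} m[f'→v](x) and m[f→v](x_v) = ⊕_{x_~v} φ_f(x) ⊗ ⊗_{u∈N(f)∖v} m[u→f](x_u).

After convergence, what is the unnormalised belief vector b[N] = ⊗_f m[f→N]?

b[N] = [23, 21]

init: all messages = 𝟙 over 2 values
r1 m[φ0→N] = [1, 1]
r1 m[φ0→Q] = [1, 1]
r1 m[φ1→B] = [1, 3]
r1 m[φ1→Q] = [3, 1]
r1 m[φ2→E] = [3, 3]
r1 m[φ2→B] = [3, 3]
r1 m[φ2→M] = [3, 3]
r1 m[φ3→E] = [4, 1]
r1 m[φ3→A] = [3, 1]
r1 m[φ4→M] = [4, 6]
r1 m[φ5→Q] = [8, 4]
r1 m[φ6→M] = [2, 1]
r1 m[φ7→E] = [2, 3]
r1 m[N→φ0] = [0, 0]
r1 m[E→φ2] = [0, 0]
r1 m[E→φ3] = [0, 0]
r1 m[E→φ7] = [0, 0]
r1 m[A→φ3] = [0, 0]
r1 m[B→φ1] = [0, 0]
r1 m[B→φ2] = [0, 0]
r1 m[M→φ2] = [0, 0]
r1 m[M→φ4] = [0, 0]
r1 m[M→φ6] = [0, 0]
r1 m[Q→φ0] = [0, 0]
r1 m[Q→φ1] = [0, 0]
r1 m[Q→φ5] = [0, 0]
r2 m[φ0→N] = [1, 1]
r2 m[φ0→Q] = [1, 1]
r2 m[φ1→B] = [1, 3]
r2 m[φ1→Q] = [3, 1]
r2 m[φ2→E] = [3, 3]
r2 m[φ2→B] = [3, 3]
r2 m[φ2→M] = [3, 3]
r2 m[φ3→E] = [4, 1]
r2 m[φ3→A] = [3, 1]
r2 m[φ4→M] = [4, 6]
r2 m[φ5→Q] = [8, 4]
r2 m[φ6→M] = [2, 1]
r2 m[φ7→E] = [2, 3]
r2 m[N→φ0] = [0, 0]
r2 m[E→φ2] = [6, 4]
r2 m[E→φ3] = [5, 6]
r2 m[E→φ7] = [7, 4]
r2 m[A→φ3] = [0, 0]
r2 m[B→φ1] = [3, 3]
r2 m[B→φ2] = [1, 3]
r2 m[M→φ2] = [6, 7]
r2 m[M→φ4] = [5, 4]
r2 m[M→φ6] = [7, 9]
r2 m[Q→φ0] = [11, 5]
r2 m[Q→φ1] = [9, 5]
r2 m[Q→φ5] = [4, 2]
r3 m[φ0→N] = [8, 6]
r3 m[φ0→Q] = [1, 1]
r3 m[φ1→B] = [6, 8]
r3 m[φ1→Q] = [6, 4]
r3 m[φ2→E] = [10, 12]
r3 m[φ2→B] = [15, 14]
r3 m[φ2→M] = [10, 9]
r3 m[φ3→E] = [4, 1]
r3 m[φ3→A] = [9, 7]
r3 m[φ4→M] = [4, 6]
r3 m[φ5→Q] = [8, 4]
r3 m[φ6→M] = [2, 1]
r3 m[φ7→E] = [2, 3]
r3 m[N→φ0] = [0, 0]
r3 m[E→φ2] = [6, 4]
r3 m[E→φ3] = [5, 6]
r3 m[E→φ7] = [7, 4]
r3 m[A→φ3] = [0, 0]
r3 m[B→φ1] = [3, 3]
r3 m[B→φ2] = [1, 3]
r3 m[M→φ2] = [6, 7]
r3 m[M→φ4] = [5, 4]
r3 m[M→φ6] = [7, 9]
r3 m[Q→φ0] = [11, 5]
r3 m[Q→φ1] = [9, 5]
r3 m[Q→φ5] = [4, 2]
r4 m[φ0→N] = [8, 6]
r4 m[φ0→Q] = [1, 1]
r4 m[φ1→B] = [6, 8]
r4 m[φ1→Q] = [6, 4]
r4 m[φ2→E] = [10, 12]
r4 m[φ2→B] = [15, 14]
r4 m[φ2→M] = [10, 9]
r4 m[φ3→E] = [4, 1]
r4 m[φ3→A] = [9, 7]
r4 m[φ4→M] = [4, 6]
r4 m[φ5→Q] = [8, 4]
r4 m[φ6→M] = [2, 1]
r4 m[φ7→E] = [2, 3]
r4 m[N→φ0] = [0, 0]
r4 m[E→φ2] = [6, 4]
r4 m[E→φ3] = [12, 15]
r4 m[E→φ7] = [14, 13]
r4 m[A→φ3] = [0, 0]
r4 m[B→φ1] = [15, 14]
r4 m[B→φ2] = [6, 8]
r4 m[M→φ2] = [6, 7]
r4 m[M→φ4] = [12, 10]
r4 m[M→φ6] = [14, 15]
r4 m[Q→φ0] = [14, 8]
r4 m[Q→φ1] = [9, 5]
r4 m[Q→φ5] = [7, 5]
r5 m[φ0→N] = [11, 9]
r5 m[φ0→Q] = [1, 1]
r5 m[φ1→B] = [6, 8]
r5 m[φ1→Q] = [18, 16]
r5 m[φ2→E] = [15, 17]
r5 m[φ2→B] = [15, 14]
r5 m[φ2→M] = [15, 14]
r5 m[φ3→E] = [4, 1]
r5 m[φ3→A] = [16, 16]
r5 m[φ4→M] = [4, 6]
r5 m[φ5→Q] = [8, 4]
r5 m[φ6→M] = [2, 1]
r5 m[φ7→E] = [2, 3]
r5 m[N→φ0] = [0, 0]
r5 m[E→φ2] = [6, 4]
r5 m[E→φ3] = [12, 15]
r5 m[E→φ7] = [14, 13]
r5 m[A→φ3] = [0, 0]
r5 m[B→φ1] = [15, 14]
r5 m[B→φ2] = [6, 8]
r5 m[M→φ2] = [6, 7]
r5 m[M→φ4] = [12, 10]
r5 m[M→φ6] = [14, 15]
r5 m[Q→φ0] = [14, 8]
r5 m[Q→φ1] = [9, 5]
r5 m[Q→φ5] = [7, 5]
r6 m[φ0→N] = [11, 9]
r6 m[φ0→Q] = [1, 1]
r6 m[φ1→B] = [6, 8]
r6 m[φ1→Q] = [18, 16]
r6 m[φ2→E] = [15, 17]
r6 m[φ2→B] = [15, 14]
r6 m[φ2→M] = [15, 14]
r6 m[φ3→E] = [4, 1]
r6 m[φ3→A] = [16, 16]
r6 m[φ4→M] = [4, 6]
r6 m[φ5→Q] = [8, 4]
r6 m[φ6→M] = [2, 1]
r6 m[φ7→E] = [2, 3]
r6 m[N→φ0] = [0, 0]
r6 m[E→φ2] = [6, 4]
r6 m[E→φ3] = [17, 20]
r6 m[E→φ7] = [19, 18]
r6 m[A→φ3] = [0, 0]
r6 m[B→φ1] = [15, 14]
r6 m[B→φ2] = [6, 8]
r6 m[M→φ2] = [6, 7]
r6 m[M→φ4] = [17, 15]
r6 m[M→φ6] = [19, 20]
r6 m[Q→φ0] = [26, 20]
r6 m[Q→φ1] = [9, 5]
r6 m[Q→φ5] = [19, 17]
r7 m[φ0→N] = [23, 21]
r7 m[φ0→Q] = [1, 1]
r7 m[φ1→B] = [6, 8]
r7 m[φ1→Q] = [18, 16]
r7 m[φ2→E] = [15, 17]
r7 m[φ2→B] = [15, 14]
r7 m[φ2→M] = [15, 14]
r7 m[φ3→E] = [4, 1]
r7 m[φ3→A] = [21, 21]
r7 m[φ4→M] = [4, 6]
r7 m[φ5→Q] = [8, 4]
r7 m[φ6→M] = [2, 1]
r7 m[φ7→E] = [2, 3]
r7 m[N→φ0] = [0, 0]
r7 m[E→φ2] = [6, 4]
r7 m[E→φ3] = [17, 20]
r7 m[E→φ7] = [19, 18]
r7 m[A→φ3] = [0, 0]
r7 m[B→φ1] = [15, 14]
r7 m[B→φ2] = [6, 8]
r7 m[M→φ2] = [6, 7]
r7 m[M→φ4] = [17, 15]
r7 m[M→φ6] = [19, 20]
r7 m[Q→φ0] = [26, 20]
r7 m[Q→φ1] = [9, 5]
r7 m[Q→φ5] = [19, 17]
r8 m[φ0→N] = [23, 21]
r8 m[φ0→Q] = [1, 1]
r8 m[φ1→B] = [6, 8]
r8 m[φ1→Q] = [18, 16]
r8 m[φ2→E] = [15, 17]
r8 m[φ2→B] = [15, 14]
r8 m[φ2→M] = [15, 14]
r8 m[φ3→E] = [4, 1]
r8 m[φ3→A] = [21, 21]
r8 m[φ4→M] = [4, 6]
r8 m[φ5→Q] = [8, 4]
r8 m[φ6→M] = [2, 1]
r8 m[φ7→E] = [2, 3]
r8 m[N→φ0] = [0, 0]
r8 m[E→φ2] = [6, 4]
r8 m[E→φ3] = [17, 20]
r8 m[E→φ7] = [19, 18]
r8 m[A→φ3] = [0, 0]
r8 m[B→φ1] = [15, 14]
r8 m[B→φ2] = [6, 8]
r8 m[M→φ2] = [6, 7]
r8 m[M→φ4] = [17, 15]
r8 m[M→φ6] = [19, 20]
r8 m[Q→φ0] = [26, 20]
r8 m[Q→φ1] = [9, 5]
r8 m[Q→φ5] = [19, 17]
fixed point reached at round 8
b[N] = ⊗ incoming = [23, 21]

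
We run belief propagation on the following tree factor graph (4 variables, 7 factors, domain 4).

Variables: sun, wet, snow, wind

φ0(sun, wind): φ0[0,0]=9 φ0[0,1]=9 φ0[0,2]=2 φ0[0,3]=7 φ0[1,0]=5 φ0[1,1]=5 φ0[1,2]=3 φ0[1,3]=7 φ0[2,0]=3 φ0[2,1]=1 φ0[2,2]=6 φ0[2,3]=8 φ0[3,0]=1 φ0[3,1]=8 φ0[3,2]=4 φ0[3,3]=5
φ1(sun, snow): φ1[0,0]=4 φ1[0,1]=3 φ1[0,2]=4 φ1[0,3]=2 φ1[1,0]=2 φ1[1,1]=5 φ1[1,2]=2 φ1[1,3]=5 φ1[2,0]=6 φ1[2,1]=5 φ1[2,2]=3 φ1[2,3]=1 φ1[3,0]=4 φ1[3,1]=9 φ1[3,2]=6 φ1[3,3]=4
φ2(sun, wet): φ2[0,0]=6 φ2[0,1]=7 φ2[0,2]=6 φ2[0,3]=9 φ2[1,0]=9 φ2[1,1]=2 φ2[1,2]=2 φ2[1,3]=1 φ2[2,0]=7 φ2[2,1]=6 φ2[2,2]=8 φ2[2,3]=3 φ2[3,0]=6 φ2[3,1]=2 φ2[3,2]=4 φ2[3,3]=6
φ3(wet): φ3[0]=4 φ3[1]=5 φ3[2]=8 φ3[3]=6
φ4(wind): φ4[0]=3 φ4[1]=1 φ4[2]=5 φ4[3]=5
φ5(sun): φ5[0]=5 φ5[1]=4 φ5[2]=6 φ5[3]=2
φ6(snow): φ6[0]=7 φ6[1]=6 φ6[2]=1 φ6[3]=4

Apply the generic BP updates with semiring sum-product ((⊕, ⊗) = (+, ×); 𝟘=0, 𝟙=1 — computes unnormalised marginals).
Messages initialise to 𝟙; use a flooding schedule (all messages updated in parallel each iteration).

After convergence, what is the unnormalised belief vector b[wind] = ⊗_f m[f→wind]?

init: all messages = 𝟙 over 4 values
r1 m[φ0→sun] = [27, 20, 18, 18]
r1 m[φ0→wind] = [18, 23, 15, 27]
r1 m[φ1→sun] = [13, 14, 15, 23]
r1 m[φ1→snow] = [16, 22, 15, 12]
r1 m[φ2→sun] = [28, 14, 24, 18]
r1 m[φ2→wet] = [28, 17, 20, 19]
r1 m[φ3→wet] = [4, 5, 8, 6]
r1 m[φ4→wind] = [3, 1, 5, 5]
r1 m[φ5→sun] = [5, 4, 6, 2]
r1 m[φ6→snow] = [7, 6, 1, 4]
r1 m[sun→φ0] = [1, 1, 1, 1]
r1 m[sun→φ1] = [1, 1, 1, 1]
r1 m[sun→φ2] = [1, 1, 1, 1]
r1 m[sun→φ5] = [1, 1, 1, 1]
r1 m[wet→φ2] = [1, 1, 1, 1]
r1 m[wet→φ3] = [1, 1, 1, 1]
r1 m[snow→φ1] = [1, 1, 1, 1]
r1 m[snow→φ6] = [1, 1, 1, 1]
r1 m[wind→φ0] = [1, 1, 1, 1]
r1 m[wind→φ4] = [1, 1, 1, 1]
r2 m[φ0→sun] = [27, 20, 18, 18]
r2 m[φ0→wind] = [18, 23, 15, 27]
r2 m[φ1→sun] = [13, 14, 15, 23]
r2 m[φ1→snow] = [16, 22, 15, 12]
r2 m[φ2→sun] = [28, 14, 24, 18]
r2 m[φ2→wet] = [28, 17, 20, 19]
r2 m[φ3→wet] = [4, 5, 8, 6]
r2 m[φ4→wind] = [3, 1, 5, 5]
r2 m[φ5→sun] = [5, 4, 6, 2]
r2 m[φ6→snow] = [7, 6, 1, 4]
r2 m[sun→φ0] = [1820, 784, 2160, 828]
r2 m[sun→φ1] = [3780, 1120, 2592, 648]
r2 m[sun→φ2] = [1755, 1120, 1620, 828]
r2 m[sun→φ5] = [9828, 3920, 6480, 7452]
r2 m[wet→φ2] = [4, 5, 8, 6]
r2 m[wet→φ3] = [28, 17, 20, 19]
r2 m[snow→φ1] = [7, 6, 1, 4]
r2 m[snow→φ6] = [16, 22, 15, 12]
r2 m[wind→φ0] = [3, 1, 5, 5]
r2 m[wind→φ4] = [18, 23, 15, 27]
r3 m[φ0→sun] = [81, 70, 80, 56]
r3 m[φ0→wind] = [27608, 29084, 22264, 39648]
r3 m[φ1→sun] = [58, 66, 79, 104]
r3 m[φ1→snow] = [35504, 35732, 29024, 18344]
r3 m[φ2→sun] = [161, 68, 140, 102]
r3 m[φ2→wet] = [36918, 25901, 29042, 26743]
r3 m[φ3→wet] = [4, 5, 8, 6]
r3 m[φ4→wind] = [3, 1, 5, 5]
r3 m[φ5→sun] = [5, 4, 6, 2]
r3 m[φ6→snow] = [7, 6, 1, 4]
r3 m[sun→φ0] = [1820, 784, 2160, 828]
r3 m[sun→φ1] = [3780, 1120, 2592, 648]
r3 m[sun→φ2] = [1755, 1120, 1620, 828]
r3 m[sun→φ5] = [9828, 3920, 6480, 7452]
r3 m[wet→φ2] = [4, 5, 8, 6]
r3 m[wet→φ3] = [28, 17, 20, 19]
r3 m[snow→φ1] = [7, 6, 1, 4]
r3 m[snow→φ6] = [16, 22, 15, 12]
r3 m[wind→φ0] = [3, 1, 5, 5]
r3 m[wind→φ4] = [18, 23, 15, 27]
r4 m[φ0→sun] = [81, 70, 80, 56]
r4 m[φ0→wind] = [27608, 29084, 22264, 39648]
r4 m[φ1→sun] = [58, 66, 79, 104]
r4 m[φ1→snow] = [35504, 35732, 29024, 18344]
r4 m[φ2→sun] = [161, 68, 140, 102]
r4 m[φ2→wet] = [36918, 25901, 29042, 26743]
r4 m[φ3→wet] = [4, 5, 8, 6]
r4 m[φ4→wind] = [3, 1, 5, 5]
r4 m[φ5→sun] = [5, 4, 6, 2]
r4 m[φ6→snow] = [7, 6, 1, 4]
r4 m[sun→φ0] = [46690, 17952, 66360, 21216]
r4 m[sun→φ1] = [65205, 19040, 67200, 11424]
r4 m[sun→φ2] = [23490, 18480, 37920, 11648]
r4 m[sun→φ5] = [756378, 314160, 884800, 594048]
r4 m[wet→φ2] = [4, 5, 8, 6]
r4 m[wet→φ3] = [36918, 25901, 29042, 26743]
r4 m[snow→φ1] = [7, 6, 1, 4]
r4 m[snow→φ6] = [35504, 35732, 29024, 18344]
r4 m[wind→φ0] = [3, 1, 5, 5]
r4 m[wind→φ4] = [27608, 29084, 22264, 39648]
r5 m[φ0→sun] = [81, 70, 80, 56]
r5 m[φ0→wind] = [730266, 746058, 630260, 1089454]
r5 m[φ1→sun] = [58, 66, 79, 104]
r5 m[φ1→snow] = [747796, 729631, 569044, 338506]
r5 m[φ2→sun] = [161, 68, 140, 102]
r5 m[φ2→wet] = [642588, 452206, 527852, 413538]
r5 m[φ3→wet] = [4, 5, 8, 6]
r5 m[φ4→wind] = [3, 1, 5, 5]
r5 m[φ5→sun] = [5, 4, 6, 2]
r5 m[φ6→snow] = [7, 6, 1, 4]
r5 m[sun→φ0] = [46690, 17952, 66360, 21216]
r5 m[sun→φ1] = [65205, 19040, 67200, 11424]
r5 m[sun→φ2] = [23490, 18480, 37920, 11648]
r5 m[sun→φ5] = [756378, 314160, 884800, 594048]
r5 m[wet→φ2] = [4, 5, 8, 6]
r5 m[wet→φ3] = [36918, 25901, 29042, 26743]
r5 m[snow→φ1] = [7, 6, 1, 4]
r5 m[snow→φ6] = [35504, 35732, 29024, 18344]
r5 m[wind→φ0] = [3, 1, 5, 5]
r5 m[wind→φ4] = [27608, 29084, 22264, 39648]
r6 m[φ0→sun] = [81, 70, 80, 56]
r6 m[φ0→wind] = [730266, 746058, 630260, 1089454]
r6 m[φ1→sun] = [58, 66, 79, 104]
r6 m[φ1→snow] = [747796, 729631, 569044, 338506]
r6 m[φ2→sun] = [161, 68, 140, 102]
r6 m[φ2→wet] = [642588, 452206, 527852, 413538]
r6 m[φ3→wet] = [4, 5, 8, 6]
r6 m[φ4→wind] = [3, 1, 5, 5]
r6 m[φ5→sun] = [5, 4, 6, 2]
r6 m[φ6→snow] = [7, 6, 1, 4]
r6 m[sun→φ0] = [46690, 17952, 66360, 21216]
r6 m[sun→φ1] = [65205, 19040, 67200, 11424]
r6 m[sun→φ2] = [23490, 18480, 37920, 11648]
r6 m[sun→φ5] = [756378, 314160, 884800, 594048]
r6 m[wet→φ2] = [4, 5, 8, 6]
r6 m[wet→φ3] = [642588, 452206, 527852, 413538]
r6 m[snow→φ1] = [7, 6, 1, 4]
r6 m[snow→φ6] = [747796, 729631, 569044, 338506]
r6 m[wind→φ0] = [3, 1, 5, 5]
r6 m[wind→φ4] = [730266, 746058, 630260, 1089454]
r7 m[φ0→sun] = [81, 70, 80, 56]
r7 m[φ0→wind] = [730266, 746058, 630260, 1089454]
r7 m[φ1→sun] = [58, 66, 79, 104]
r7 m[φ1→snow] = [747796, 729631, 569044, 338506]
r7 m[φ2→sun] = [161, 68, 140, 102]
r7 m[φ2→wet] = [642588, 452206, 527852, 413538]
r7 m[φ3→wet] = [4, 5, 8, 6]
r7 m[φ4→wind] = [3, 1, 5, 5]
r7 m[φ5→sun] = [5, 4, 6, 2]
r7 m[φ6→snow] = [7, 6, 1, 4]
r7 m[sun→φ0] = [46690, 17952, 66360, 21216]
r7 m[sun→φ1] = [65205, 19040, 67200, 11424]
r7 m[sun→φ2] = [23490, 18480, 37920, 11648]
r7 m[sun→φ5] = [756378, 314160, 884800, 594048]
r7 m[wet→φ2] = [4, 5, 8, 6]
r7 m[wet→φ3] = [642588, 452206, 527852, 413538]
r7 m[snow→φ1] = [7, 6, 1, 4]
r7 m[snow→φ6] = [747796, 729631, 569044, 338506]
r7 m[wind→φ0] = [3, 1, 5, 5]
r7 m[wind→φ4] = [730266, 746058, 630260, 1089454]
fixed point reached at round 7
b[wind] = ⊗ incoming = [2190798, 746058, 3151300, 5447270]

b[wind] = [2190798, 746058, 3151300, 5447270]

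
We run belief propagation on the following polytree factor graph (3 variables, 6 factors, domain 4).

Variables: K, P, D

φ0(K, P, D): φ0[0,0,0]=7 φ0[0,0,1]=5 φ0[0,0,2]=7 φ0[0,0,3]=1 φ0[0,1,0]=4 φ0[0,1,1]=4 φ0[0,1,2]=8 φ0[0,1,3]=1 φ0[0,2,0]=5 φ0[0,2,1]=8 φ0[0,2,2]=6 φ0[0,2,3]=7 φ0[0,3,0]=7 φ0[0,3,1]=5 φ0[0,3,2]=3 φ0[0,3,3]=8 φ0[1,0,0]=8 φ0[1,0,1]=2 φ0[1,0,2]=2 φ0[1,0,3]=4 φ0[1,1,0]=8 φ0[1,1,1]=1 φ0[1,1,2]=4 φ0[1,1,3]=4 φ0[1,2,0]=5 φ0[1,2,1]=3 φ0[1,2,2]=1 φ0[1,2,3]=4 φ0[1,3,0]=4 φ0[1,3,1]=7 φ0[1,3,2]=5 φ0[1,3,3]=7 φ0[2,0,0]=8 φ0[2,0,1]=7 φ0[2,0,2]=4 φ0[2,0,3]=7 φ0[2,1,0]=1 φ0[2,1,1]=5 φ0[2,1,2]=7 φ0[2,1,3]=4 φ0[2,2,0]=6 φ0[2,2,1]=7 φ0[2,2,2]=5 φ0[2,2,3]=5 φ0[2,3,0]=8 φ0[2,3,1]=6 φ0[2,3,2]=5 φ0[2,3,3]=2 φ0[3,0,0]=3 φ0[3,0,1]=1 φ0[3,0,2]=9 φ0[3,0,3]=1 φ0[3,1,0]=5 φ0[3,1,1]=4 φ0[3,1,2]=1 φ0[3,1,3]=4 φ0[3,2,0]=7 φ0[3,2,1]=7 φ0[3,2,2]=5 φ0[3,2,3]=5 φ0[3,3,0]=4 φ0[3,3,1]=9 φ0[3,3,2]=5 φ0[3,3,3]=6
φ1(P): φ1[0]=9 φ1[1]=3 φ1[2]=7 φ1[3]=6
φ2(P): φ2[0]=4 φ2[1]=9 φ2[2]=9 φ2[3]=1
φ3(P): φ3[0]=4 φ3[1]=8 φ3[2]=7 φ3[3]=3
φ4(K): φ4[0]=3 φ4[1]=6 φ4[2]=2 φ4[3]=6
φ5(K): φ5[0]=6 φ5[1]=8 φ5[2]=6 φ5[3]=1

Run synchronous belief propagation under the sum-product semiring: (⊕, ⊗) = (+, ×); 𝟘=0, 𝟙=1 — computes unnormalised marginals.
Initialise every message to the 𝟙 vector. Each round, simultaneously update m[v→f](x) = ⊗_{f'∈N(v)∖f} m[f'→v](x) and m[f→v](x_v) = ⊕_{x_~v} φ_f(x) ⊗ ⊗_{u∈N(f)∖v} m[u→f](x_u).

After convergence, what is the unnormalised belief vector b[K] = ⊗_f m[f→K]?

b[K] = [331776, 581904, 215244, 96336]

init: all messages = 𝟙 over 4 values
r1 m[φ0→K] = [86, 69, 87, 76]
r1 m[φ0→P] = [76, 65, 86, 91]
r1 m[φ0→D] = [90, 81, 77, 70]
r1 m[φ1→P] = [9, 3, 7, 6]
r1 m[φ2→P] = [4, 9, 9, 1]
r1 m[φ3→P] = [4, 8, 7, 3]
r1 m[φ4→K] = [3, 6, 2, 6]
r1 m[φ5→K] = [6, 8, 6, 1]
r1 m[K→φ0] = [1, 1, 1, 1]
r1 m[K→φ4] = [1, 1, 1, 1]
r1 m[K→φ5] = [1, 1, 1, 1]
r1 m[P→φ0] = [1, 1, 1, 1]
r1 m[P→φ1] = [1, 1, 1, 1]
r1 m[P→φ2] = [1, 1, 1, 1]
r1 m[P→φ3] = [1, 1, 1, 1]
r1 m[D→φ0] = [1, 1, 1, 1]
r2 m[φ0→K] = [86, 69, 87, 76]
r2 m[φ0→P] = [76, 65, 86, 91]
r2 m[φ0→D] = [90, 81, 77, 70]
r2 m[φ1→P] = [9, 3, 7, 6]
r2 m[φ2→P] = [4, 9, 9, 1]
r2 m[φ3→P] = [4, 8, 7, 3]
r2 m[φ4→K] = [3, 6, 2, 6]
r2 m[φ5→K] = [6, 8, 6, 1]
r2 m[K→φ0] = [18, 48, 12, 6]
r2 m[K→φ4] = [516, 552, 522, 76]
r2 m[K→φ5] = [258, 414, 174, 456]
r2 m[P→φ0] = [144, 216, 441, 18]
r2 m[P→φ1] = [1216, 4680, 5418, 273]
r2 m[P→φ2] = [2736, 1560, 4214, 1638]
r2 m[P→φ3] = [2736, 1755, 5418, 546]
r2 m[D→φ0] = [1, 1, 1, 1]
r3 m[φ0→K] = [18432, 12123, 17937, 16056]
r3 m[φ0→P] = [1524, 1410, 1512, 1914]
r3 m[φ0→D] = [401112, 276318, 254070, 293760]
r3 m[φ1→P] = [9, 3, 7, 6]
r3 m[φ2→P] = [4, 9, 9, 1]
r3 m[φ3→P] = [4, 8, 7, 3]
r3 m[φ4→K] = [3, 6, 2, 6]
r3 m[φ5→K] = [6, 8, 6, 1]
r3 m[K→φ0] = [18, 48, 12, 6]
r3 m[K→φ4] = [516, 552, 522, 76]
r3 m[K→φ5] = [258, 414, 174, 456]
r3 m[P→φ0] = [144, 216, 441, 18]
r3 m[P→φ1] = [1216, 4680, 5418, 273]
r3 m[P→φ2] = [2736, 1560, 4214, 1638]
r3 m[P→φ3] = [2736, 1755, 5418, 546]
r3 m[D→φ0] = [1, 1, 1, 1]
r4 m[φ0→K] = [18432, 12123, 17937, 16056]
r4 m[φ0→P] = [1524, 1410, 1512, 1914]
r4 m[φ0→D] = [401112, 276318, 254070, 293760]
r4 m[φ1→P] = [9, 3, 7, 6]
r4 m[φ2→P] = [4, 9, 9, 1]
r4 m[φ3→P] = [4, 8, 7, 3]
r4 m[φ4→K] = [3, 6, 2, 6]
r4 m[φ5→K] = [6, 8, 6, 1]
r4 m[K→φ0] = [18, 48, 12, 6]
r4 m[K→φ4] = [110592, 96984, 107622, 16056]
r4 m[K→φ5] = [55296, 72738, 35874, 96336]
r4 m[P→φ0] = [144, 216, 441, 18]
r4 m[P→φ1] = [24384, 101520, 95256, 5742]
r4 m[P→φ2] = [54864, 33840, 74088, 34452]
r4 m[P→φ3] = [54864, 38070, 95256, 11484]
r4 m[D→φ0] = [1, 1, 1, 1]
r5 m[φ0→K] = [18432, 12123, 17937, 16056]
r5 m[φ0→P] = [1524, 1410, 1512, 1914]
r5 m[φ0→D] = [401112, 276318, 254070, 293760]
r5 m[φ1→P] = [9, 3, 7, 6]
r5 m[φ2→P] = [4, 9, 9, 1]
r5 m[φ3→P] = [4, 8, 7, 3]
r5 m[φ4→K] = [3, 6, 2, 6]
r5 m[φ5→K] = [6, 8, 6, 1]
r5 m[K→φ0] = [18, 48, 12, 6]
r5 m[K→φ4] = [110592, 96984, 107622, 16056]
r5 m[K→φ5] = [55296, 72738, 35874, 96336]
r5 m[P→φ0] = [144, 216, 441, 18]
r5 m[P→φ1] = [24384, 101520, 95256, 5742]
r5 m[P→φ2] = [54864, 33840, 74088, 34452]
r5 m[P→φ3] = [54864, 38070, 95256, 11484]
r5 m[D→φ0] = [1, 1, 1, 1]
fixed point reached at round 5
b[K] = ⊗ incoming = [331776, 581904, 215244, 96336]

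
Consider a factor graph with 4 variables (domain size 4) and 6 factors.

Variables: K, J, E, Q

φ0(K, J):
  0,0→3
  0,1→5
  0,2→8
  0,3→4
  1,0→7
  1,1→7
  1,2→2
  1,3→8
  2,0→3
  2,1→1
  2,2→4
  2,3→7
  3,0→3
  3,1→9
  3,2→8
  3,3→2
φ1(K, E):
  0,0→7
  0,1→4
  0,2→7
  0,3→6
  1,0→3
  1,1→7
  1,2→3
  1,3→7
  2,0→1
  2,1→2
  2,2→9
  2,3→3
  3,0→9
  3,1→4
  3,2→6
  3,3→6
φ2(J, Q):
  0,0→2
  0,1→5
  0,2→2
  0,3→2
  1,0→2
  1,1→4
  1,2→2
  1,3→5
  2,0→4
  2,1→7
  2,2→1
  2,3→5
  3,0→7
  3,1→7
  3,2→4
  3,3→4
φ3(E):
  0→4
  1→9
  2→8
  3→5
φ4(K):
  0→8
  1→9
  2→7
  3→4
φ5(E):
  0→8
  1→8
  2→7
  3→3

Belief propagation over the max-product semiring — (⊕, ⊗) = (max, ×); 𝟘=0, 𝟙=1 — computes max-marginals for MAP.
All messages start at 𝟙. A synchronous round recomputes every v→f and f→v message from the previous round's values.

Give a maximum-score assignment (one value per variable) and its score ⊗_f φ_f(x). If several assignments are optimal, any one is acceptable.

init: all messages = 𝟙 over 4 values
r1 m[φ0→K] = [8, 8, 7, 9]
r1 m[φ0→J] = [7, 9, 8, 8]
r1 m[φ1→K] = [7, 7, 9, 9]
r1 m[φ1→E] = [9, 7, 9, 7]
r1 m[φ2→J] = [5, 5, 7, 7]
r1 m[φ2→Q] = [7, 7, 4, 5]
r1 m[φ3→E] = [4, 9, 8, 5]
r1 m[φ4→K] = [8, 9, 7, 4]
r1 m[φ5→E] = [8, 8, 7, 3]
r1 m[K→φ0] = [1, 1, 1, 1]
r1 m[K→φ1] = [1, 1, 1, 1]
r1 m[K→φ4] = [1, 1, 1, 1]
r1 m[J→φ0] = [1, 1, 1, 1]
r1 m[J→φ2] = [1, 1, 1, 1]
r1 m[E→φ1] = [1, 1, 1, 1]
r1 m[E→φ3] = [1, 1, 1, 1]
r1 m[E→φ5] = [1, 1, 1, 1]
r1 m[Q→φ2] = [1, 1, 1, 1]
r2 m[φ0→K] = [8, 8, 7, 9]
r2 m[φ0→J] = [7, 9, 8, 8]
r2 m[φ1→K] = [7, 7, 9, 9]
r2 m[φ1→E] = [9, 7, 9, 7]
r2 m[φ2→J] = [5, 5, 7, 7]
r2 m[φ2→Q] = [7, 7, 4, 5]
r2 m[φ3→E] = [4, 9, 8, 5]
r2 m[φ4→K] = [8, 9, 7, 4]
r2 m[φ5→E] = [8, 8, 7, 3]
r2 m[K→φ0] = [56, 63, 63, 36]
r2 m[K→φ1] = [64, 72, 49, 36]
r2 m[K→φ4] = [56, 56, 63, 81]
r2 m[J→φ0] = [5, 5, 7, 7]
r2 m[J→φ2] = [7, 9, 8, 8]
r2 m[E→φ1] = [32, 72, 56, 15]
r2 m[E→φ3] = [72, 56, 63, 21]
r2 m[E→φ5] = [36, 63, 72, 35]
r2 m[Q→φ2] = [1, 1, 1, 1]
r3 m[φ0→K] = [56, 56, 49, 56]
r3 m[φ0→J] = [441, 441, 448, 504]
r3 m[φ1→K] = [392, 504, 504, 336]
r3 m[φ1→E] = [448, 504, 448, 504]
r3 m[φ2→J] = [5, 5, 7, 7]
r3 m[φ2→Q] = [56, 56, 32, 45]
r3 m[φ3→E] = [4, 9, 8, 5]
r3 m[φ4→K] = [8, 9, 7, 4]
r3 m[φ5→E] = [8, 8, 7, 3]
r3 m[K→φ0] = [56, 63, 63, 36]
r3 m[K→φ1] = [64, 72, 49, 36]
r3 m[K→φ4] = [56, 56, 63, 81]
r3 m[J→φ0] = [5, 5, 7, 7]
r3 m[J→φ2] = [7, 9, 8, 8]
r3 m[E→φ1] = [32, 72, 56, 15]
r3 m[E→φ3] = [72, 56, 63, 21]
r3 m[E→φ5] = [36, 63, 72, 35]
r3 m[Q→φ2] = [1, 1, 1, 1]
r4 m[φ0→K] = [56, 56, 49, 56]
r4 m[φ0→J] = [441, 441, 448, 504]
r4 m[φ1→K] = [392, 504, 504, 336]
r4 m[φ1→E] = [448, 504, 448, 504]
r4 m[φ2→J] = [5, 5, 7, 7]
r4 m[φ2→Q] = [56, 56, 32, 45]
r4 m[φ3→E] = [4, 9, 8, 5]
r4 m[φ4→K] = [8, 9, 7, 4]
r4 m[φ5→E] = [8, 8, 7, 3]
r4 m[K→φ0] = [3136, 4536, 3528, 1344]
r4 m[K→φ1] = [448, 504, 343, 224]
r4 m[K→φ4] = [21952, 28224, 24696, 18816]
r4 m[J→φ0] = [5, 5, 7, 7]
r4 m[J→φ2] = [441, 441, 448, 504]
r4 m[E→φ1] = [32, 72, 56, 15]
r4 m[E→φ3] = [3584, 4032, 3136, 1512]
r4 m[E→φ5] = [1792, 4536, 3584, 2520]
r4 m[Q→φ2] = [1, 1, 1, 1]
r5 m[φ0→K] = [56, 56, 49, 56]
r5 m[φ0→J] = [31752, 31752, 25088, 36288]
r5 m[φ1→K] = [392, 504, 504, 336]
r5 m[φ1→E] = [3136, 3528, 3136, 3528]
r5 m[φ2→J] = [5, 5, 7, 7]
r5 m[φ2→Q] = [3528, 3528, 2016, 2240]
r5 m[φ3→E] = [4, 9, 8, 5]
r5 m[φ4→K] = [8, 9, 7, 4]
r5 m[φ5→E] = [8, 8, 7, 3]
r5 m[K→φ0] = [3136, 4536, 3528, 1344]
r5 m[K→φ1] = [448, 504, 343, 224]
r5 m[K→φ4] = [21952, 28224, 24696, 18816]
r5 m[J→φ0] = [5, 5, 7, 7]
r5 m[J→φ2] = [441, 441, 448, 504]
r5 m[E→φ1] = [32, 72, 56, 15]
r5 m[E→φ3] = [3584, 4032, 3136, 1512]
r5 m[E→φ5] = [1792, 4536, 3584, 2520]
r5 m[Q→φ2] = [1, 1, 1, 1]
r6 m[φ0→K] = [56, 56, 49, 56]
r6 m[φ0→J] = [31752, 31752, 25088, 36288]
r6 m[φ1→K] = [392, 504, 504, 336]
r6 m[φ1→E] = [3136, 3528, 3136, 3528]
r6 m[φ2→J] = [5, 5, 7, 7]
r6 m[φ2→Q] = [3528, 3528, 2016, 2240]
r6 m[φ3→E] = [4, 9, 8, 5]
r6 m[φ4→K] = [8, 9, 7, 4]
r6 m[φ5→E] = [8, 8, 7, 3]
r6 m[K→φ0] = [3136, 4536, 3528, 1344]
r6 m[K→φ1] = [448, 504, 343, 224]
r6 m[K→φ4] = [21952, 28224, 24696, 18816]
r6 m[J→φ0] = [5, 5, 7, 7]
r6 m[J→φ2] = [31752, 31752, 25088, 36288]
r6 m[E→φ1] = [32, 72, 56, 15]
r6 m[E→φ3] = [25088, 28224, 21952, 10584]
r6 m[E→φ5] = [12544, 31752, 25088, 17640]
r6 m[Q→φ2] = [1, 1, 1, 1]
r7 m[φ0→K] = [56, 56, 49, 56]
r7 m[φ0→J] = [31752, 31752, 25088, 36288]
r7 m[φ1→K] = [392, 504, 504, 336]
r7 m[φ1→E] = [3136, 3528, 3136, 3528]
r7 m[φ2→J] = [5, 5, 7, 7]
r7 m[φ2→Q] = [254016, 254016, 145152, 158760]
r7 m[φ3→E] = [4, 9, 8, 5]
r7 m[φ4→K] = [8, 9, 7, 4]
r7 m[φ5→E] = [8, 8, 7, 3]
r7 m[K→φ0] = [3136, 4536, 3528, 1344]
r7 m[K→φ1] = [448, 504, 343, 224]
r7 m[K→φ4] = [21952, 28224, 24696, 18816]
r7 m[J→φ0] = [5, 5, 7, 7]
r7 m[J→φ2] = [31752, 31752, 25088, 36288]
r7 m[E→φ1] = [32, 72, 56, 15]
r7 m[E→φ3] = [25088, 28224, 21952, 10584]
r7 m[E→φ5] = [12544, 31752, 25088, 17640]
r7 m[Q→φ2] = [1, 1, 1, 1]
r8 m[φ0→K] = [56, 56, 49, 56]
r8 m[φ0→J] = [31752, 31752, 25088, 36288]
r8 m[φ1→K] = [392, 504, 504, 336]
r8 m[φ1→E] = [3136, 3528, 3136, 3528]
r8 m[φ2→J] = [5, 5, 7, 7]
r8 m[φ2→Q] = [254016, 254016, 145152, 158760]
r8 m[φ3→E] = [4, 9, 8, 5]
r8 m[φ4→K] = [8, 9, 7, 4]
r8 m[φ5→E] = [8, 8, 7, 3]
r8 m[K→φ0] = [3136, 4536, 3528, 1344]
r8 m[K→φ1] = [448, 504, 343, 224]
r8 m[K→φ4] = [21952, 28224, 24696, 18816]
r8 m[J→φ0] = [5, 5, 7, 7]
r8 m[J→φ2] = [31752, 31752, 25088, 36288]
r8 m[E→φ1] = [32, 72, 56, 15]
r8 m[E→φ3] = [25088, 28224, 21952, 10584]
r8 m[E→φ5] = [12544, 31752, 25088, 17640]
r8 m[Q→φ2] = [1, 1, 1, 1]
fixed point reached at round 8
traceback from K: (K=1, J=3, E=1, Q=0), score=254016

assignment: (K=1, J=3, E=1, Q=0); score = 254016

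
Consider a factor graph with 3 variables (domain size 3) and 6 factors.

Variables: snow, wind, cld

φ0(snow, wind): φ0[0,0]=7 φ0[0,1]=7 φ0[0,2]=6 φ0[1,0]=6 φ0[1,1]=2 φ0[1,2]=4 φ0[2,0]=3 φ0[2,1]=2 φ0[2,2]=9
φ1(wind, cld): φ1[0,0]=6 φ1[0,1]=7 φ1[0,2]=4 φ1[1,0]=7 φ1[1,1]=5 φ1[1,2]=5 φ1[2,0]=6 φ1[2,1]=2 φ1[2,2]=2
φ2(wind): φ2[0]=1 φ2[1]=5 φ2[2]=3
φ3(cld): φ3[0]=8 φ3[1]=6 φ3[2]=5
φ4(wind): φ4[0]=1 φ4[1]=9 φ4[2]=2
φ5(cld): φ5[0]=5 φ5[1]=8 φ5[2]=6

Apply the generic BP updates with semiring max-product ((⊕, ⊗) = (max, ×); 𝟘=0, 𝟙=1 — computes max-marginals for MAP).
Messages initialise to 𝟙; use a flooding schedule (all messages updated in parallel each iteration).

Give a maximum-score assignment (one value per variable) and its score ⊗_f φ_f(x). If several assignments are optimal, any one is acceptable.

assignment: (snow=0, wind=1, cld=0); score = 88200

init: all messages = 𝟙 over 3 values
r1 m[φ0→snow] = [7, 6, 9]
r1 m[φ0→wind] = [7, 7, 9]
r1 m[φ1→wind] = [7, 7, 6]
r1 m[φ1→cld] = [7, 7, 5]
r1 m[φ2→wind] = [1, 5, 3]
r1 m[φ3→cld] = [8, 6, 5]
r1 m[φ4→wind] = [1, 9, 2]
r1 m[φ5→cld] = [5, 8, 6]
r1 m[snow→φ0] = [1, 1, 1]
r1 m[wind→φ0] = [1, 1, 1]
r1 m[wind→φ1] = [1, 1, 1]
r1 m[wind→φ2] = [1, 1, 1]
r1 m[wind→φ4] = [1, 1, 1]
r1 m[cld→φ1] = [1, 1, 1]
r1 m[cld→φ3] = [1, 1, 1]
r1 m[cld→φ5] = [1, 1, 1]
r2 m[φ0→snow] = [7, 6, 9]
r2 m[φ0→wind] = [7, 7, 9]
r2 m[φ1→wind] = [7, 7, 6]
r2 m[φ1→cld] = [7, 7, 5]
r2 m[φ2→wind] = [1, 5, 3]
r2 m[φ3→cld] = [8, 6, 5]
r2 m[φ4→wind] = [1, 9, 2]
r2 m[φ5→cld] = [5, 8, 6]
r2 m[snow→φ0] = [1, 1, 1]
r2 m[wind→φ0] = [7, 315, 36]
r2 m[wind→φ1] = [7, 315, 54]
r2 m[wind→φ2] = [49, 441, 108]
r2 m[wind→φ4] = [49, 245, 162]
r2 m[cld→φ1] = [40, 48, 30]
r2 m[cld→φ3] = [35, 56, 30]
r2 m[cld→φ5] = [56, 42, 25]
r3 m[φ0→snow] = [2205, 630, 630]
r3 m[φ0→wind] = [7, 7, 9]
r3 m[φ1→wind] = [336, 280, 240]
r3 m[φ1→cld] = [2205, 1575, 1575]
r3 m[φ2→wind] = [1, 5, 3]
r3 m[φ3→cld] = [8, 6, 5]
r3 m[φ4→wind] = [1, 9, 2]
r3 m[φ5→cld] = [5, 8, 6]
r3 m[snow→φ0] = [1, 1, 1]
r3 m[wind→φ0] = [7, 315, 36]
r3 m[wind→φ1] = [7, 315, 54]
r3 m[wind→φ2] = [49, 441, 108]
r3 m[wind→φ4] = [49, 245, 162]
r3 m[cld→φ1] = [40, 48, 30]
r3 m[cld→φ3] = [35, 56, 30]
r3 m[cld→φ5] = [56, 42, 25]
r4 m[φ0→snow] = [2205, 630, 630]
r4 m[φ0→wind] = [7, 7, 9]
r4 m[φ1→wind] = [336, 280, 240]
r4 m[φ1→cld] = [2205, 1575, 1575]
r4 m[φ2→wind] = [1, 5, 3]
r4 m[φ3→cld] = [8, 6, 5]
r4 m[φ4→wind] = [1, 9, 2]
r4 m[φ5→cld] = [5, 8, 6]
r4 m[snow→φ0] = [1, 1, 1]
r4 m[wind→φ0] = [336, 12600, 1440]
r4 m[wind→φ1] = [7, 315, 54]
r4 m[wind→φ2] = [2352, 17640, 4320]
r4 m[wind→φ4] = [2352, 9800, 6480]
r4 m[cld→φ1] = [40, 48, 30]
r4 m[cld→φ3] = [11025, 12600, 9450]
r4 m[cld→φ5] = [17640, 9450, 7875]
r5 m[φ0→snow] = [88200, 25200, 25200]
r5 m[φ0→wind] = [7, 7, 9]
r5 m[φ1→wind] = [336, 280, 240]
r5 m[φ1→cld] = [2205, 1575, 1575]
r5 m[φ2→wind] = [1, 5, 3]
r5 m[φ3→cld] = [8, 6, 5]
r5 m[φ4→wind] = [1, 9, 2]
r5 m[φ5→cld] = [5, 8, 6]
r5 m[snow→φ0] = [1, 1, 1]
r5 m[wind→φ0] = [336, 12600, 1440]
r5 m[wind→φ1] = [7, 315, 54]
r5 m[wind→φ2] = [2352, 17640, 4320]
r5 m[wind→φ4] = [2352, 9800, 6480]
r5 m[cld→φ1] = [40, 48, 30]
r5 m[cld→φ3] = [11025, 12600, 9450]
r5 m[cld→φ5] = [17640, 9450, 7875]
r6 m[φ0→snow] = [88200, 25200, 25200]
r6 m[φ0→wind] = [7, 7, 9]
r6 m[φ1→wind] = [336, 280, 240]
r6 m[φ1→cld] = [2205, 1575, 1575]
r6 m[φ2→wind] = [1, 5, 3]
r6 m[φ3→cld] = [8, 6, 5]
r6 m[φ4→wind] = [1, 9, 2]
r6 m[φ5→cld] = [5, 8, 6]
r6 m[snow→φ0] = [1, 1, 1]
r6 m[wind→φ0] = [336, 12600, 1440]
r6 m[wind→φ1] = [7, 315, 54]
r6 m[wind→φ2] = [2352, 17640, 4320]
r6 m[wind→φ4] = [2352, 9800, 6480]
r6 m[cld→φ1] = [40, 48, 30]
r6 m[cld→φ3] = [11025, 12600, 9450]
r6 m[cld→φ5] = [17640, 9450, 7875]
fixed point reached at round 6
traceback from snow: (snow=0, wind=1, cld=0), score=88200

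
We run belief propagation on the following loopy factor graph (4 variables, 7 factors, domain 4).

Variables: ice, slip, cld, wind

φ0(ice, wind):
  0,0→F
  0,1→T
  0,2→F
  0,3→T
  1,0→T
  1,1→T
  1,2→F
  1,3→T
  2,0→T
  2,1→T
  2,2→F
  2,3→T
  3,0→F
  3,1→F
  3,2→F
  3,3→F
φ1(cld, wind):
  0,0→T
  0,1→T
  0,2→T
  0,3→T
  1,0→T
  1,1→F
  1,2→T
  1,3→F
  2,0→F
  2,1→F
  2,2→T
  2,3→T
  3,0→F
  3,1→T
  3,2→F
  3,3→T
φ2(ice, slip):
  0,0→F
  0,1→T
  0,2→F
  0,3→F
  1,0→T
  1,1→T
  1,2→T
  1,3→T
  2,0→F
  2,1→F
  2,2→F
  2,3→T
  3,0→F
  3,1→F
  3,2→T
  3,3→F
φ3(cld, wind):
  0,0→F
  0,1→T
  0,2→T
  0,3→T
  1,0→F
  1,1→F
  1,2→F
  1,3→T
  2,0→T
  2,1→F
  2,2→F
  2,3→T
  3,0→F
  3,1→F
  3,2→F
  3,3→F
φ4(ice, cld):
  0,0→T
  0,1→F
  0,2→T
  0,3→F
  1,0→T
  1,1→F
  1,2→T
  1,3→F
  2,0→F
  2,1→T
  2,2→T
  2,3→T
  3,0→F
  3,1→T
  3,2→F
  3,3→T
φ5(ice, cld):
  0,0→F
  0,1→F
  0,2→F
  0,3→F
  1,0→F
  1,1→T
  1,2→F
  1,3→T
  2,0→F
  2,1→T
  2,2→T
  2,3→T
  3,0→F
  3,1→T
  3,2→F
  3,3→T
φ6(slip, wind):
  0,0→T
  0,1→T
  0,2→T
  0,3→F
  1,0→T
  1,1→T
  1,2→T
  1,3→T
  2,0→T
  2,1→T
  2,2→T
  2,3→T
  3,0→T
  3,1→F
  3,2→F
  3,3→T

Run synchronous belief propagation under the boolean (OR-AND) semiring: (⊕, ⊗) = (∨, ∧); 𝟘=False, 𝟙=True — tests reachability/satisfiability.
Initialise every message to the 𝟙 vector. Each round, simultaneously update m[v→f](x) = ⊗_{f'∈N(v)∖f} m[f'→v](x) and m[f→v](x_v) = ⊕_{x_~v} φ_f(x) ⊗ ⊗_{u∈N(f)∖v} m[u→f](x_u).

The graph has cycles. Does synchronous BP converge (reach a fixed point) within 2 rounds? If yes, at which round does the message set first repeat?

NOT CONVERGED within 2 rounds

init: all messages = 𝟙 over 4 values
r1 m[φ0→ice] = [T, T, T, F]
r1 m[φ0→wind] = [T, T, F, T]
r1 m[φ1→cld] = [T, T, T, T]
r1 m[φ1→wind] = [T, T, T, T]
r1 m[φ2→ice] = [T, T, T, T]
r1 m[φ2→slip] = [T, T, T, T]
r1 m[φ3→cld] = [T, T, T, F]
r1 m[φ3→wind] = [T, T, T, T]
r1 m[φ4→ice] = [T, T, T, T]
r1 m[φ4→cld] = [T, T, T, T]
r1 m[φ5→ice] = [F, T, T, T]
r1 m[φ5→cld] = [F, T, T, T]
r1 m[φ6→slip] = [T, T, T, T]
r1 m[φ6→wind] = [T, T, T, T]
r1 m[ice→φ0] = [T, T, T, T]
r1 m[ice→φ2] = [T, T, T, T]
r1 m[ice→φ4] = [T, T, T, T]
r1 m[ice→φ5] = [T, T, T, T]
r1 m[slip→φ2] = [T, T, T, T]
r1 m[slip→φ6] = [T, T, T, T]
r1 m[cld→φ1] = [T, T, T, T]
r1 m[cld→φ3] = [T, T, T, T]
r1 m[cld→φ4] = [T, T, T, T]
r1 m[cld→φ5] = [T, T, T, T]
r1 m[wind→φ0] = [T, T, T, T]
r1 m[wind→φ1] = [T, T, T, T]
r1 m[wind→φ3] = [T, T, T, T]
r1 m[wind→φ6] = [T, T, T, T]
r2 m[φ0→ice] = [T, T, T, F]
r2 m[φ0→wind] = [T, T, F, T]
r2 m[φ1→cld] = [T, T, T, T]
r2 m[φ1→wind] = [T, T, T, T]
r2 m[φ2→ice] = [T, T, T, T]
r2 m[φ2→slip] = [T, T, T, T]
r2 m[φ3→cld] = [T, T, T, F]
r2 m[φ3→wind] = [T, T, T, T]
r2 m[φ4→ice] = [T, T, T, T]
r2 m[φ4→cld] = [T, T, T, T]
r2 m[φ5→ice] = [F, T, T, T]
r2 m[φ5→cld] = [F, T, T, T]
r2 m[φ6→slip] = [T, T, T, T]
r2 m[φ6→wind] = [T, T, T, T]
r2 m[ice→φ0] = [F, T, T, T]
r2 m[ice→φ2] = [F, T, T, F]
r2 m[ice→φ4] = [F, T, T, F]
r2 m[ice→φ5] = [T, T, T, F]
r2 m[slip→φ2] = [T, T, T, T]
r2 m[slip→φ6] = [T, T, T, T]
r2 m[cld→φ1] = [F, T, T, F]
r2 m[cld→φ3] = [F, T, T, T]
r2 m[cld→φ4] = [F, T, T, F]
r2 m[cld→φ5] = [T, T, T, F]
r2 m[wind→φ0] = [T, T, T, T]
r2 m[wind→φ1] = [T, T, F, T]
r2 m[wind→φ3] = [T, T, F, T]
r2 m[wind→φ6] = [T, T, F, T]
no fixed point within 2 rounds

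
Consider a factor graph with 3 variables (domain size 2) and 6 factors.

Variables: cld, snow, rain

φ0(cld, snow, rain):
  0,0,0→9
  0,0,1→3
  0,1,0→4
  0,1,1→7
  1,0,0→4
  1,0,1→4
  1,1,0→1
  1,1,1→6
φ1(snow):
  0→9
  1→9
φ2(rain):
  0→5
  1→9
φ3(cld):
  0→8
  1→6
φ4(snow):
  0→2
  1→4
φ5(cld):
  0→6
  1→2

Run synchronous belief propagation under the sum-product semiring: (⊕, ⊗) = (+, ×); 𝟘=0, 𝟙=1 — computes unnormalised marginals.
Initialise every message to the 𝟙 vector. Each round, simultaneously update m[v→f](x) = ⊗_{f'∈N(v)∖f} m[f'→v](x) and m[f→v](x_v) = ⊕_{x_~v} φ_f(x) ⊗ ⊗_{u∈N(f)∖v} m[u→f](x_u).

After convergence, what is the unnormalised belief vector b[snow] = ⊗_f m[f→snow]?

init: all messages = 𝟙 over 2 values
r1 m[φ0→cld] = [23, 15]
r1 m[φ0→snow] = [20, 18]
r1 m[φ0→rain] = [18, 20]
r1 m[φ1→snow] = [9, 9]
r1 m[φ2→rain] = [5, 9]
r1 m[φ3→cld] = [8, 6]
r1 m[φ4→snow] = [2, 4]
r1 m[φ5→cld] = [6, 2]
r1 m[cld→φ0] = [1, 1]
r1 m[cld→φ3] = [1, 1]
r1 m[cld→φ5] = [1, 1]
r1 m[snow→φ0] = [1, 1]
r1 m[snow→φ1] = [1, 1]
r1 m[snow→φ4] = [1, 1]
r1 m[rain→φ0] = [1, 1]
r1 m[rain→φ2] = [1, 1]
r2 m[φ0→cld] = [23, 15]
r2 m[φ0→snow] = [20, 18]
r2 m[φ0→rain] = [18, 20]
r2 m[φ1→snow] = [9, 9]
r2 m[φ2→rain] = [5, 9]
r2 m[φ3→cld] = [8, 6]
r2 m[φ4→snow] = [2, 4]
r2 m[φ5→cld] = [6, 2]
r2 m[cld→φ0] = [48, 12]
r2 m[cld→φ3] = [138, 30]
r2 m[cld→φ5] = [184, 90]
r2 m[snow→φ0] = [18, 36]
r2 m[snow→φ1] = [40, 72]
r2 m[snow→φ4] = [180, 162]
r2 m[rain→φ0] = [5, 9]
r2 m[rain→φ2] = [18, 20]
r3 m[φ0→cld] = [4284, 3132]
r3 m[φ0→snow] = [4128, 4692]
r3 m[φ0→rain] = [15984, 18144]
r3 m[φ1→snow] = [9, 9]
r3 m[φ2→rain] = [5, 9]
r3 m[φ3→cld] = [8, 6]
r3 m[φ4→snow] = [2, 4]
r3 m[φ5→cld] = [6, 2]
r3 m[cld→φ0] = [48, 12]
r3 m[cld→φ3] = [138, 30]
r3 m[cld→φ5] = [184, 90]
r3 m[snow→φ0] = [18, 36]
r3 m[snow→φ1] = [40, 72]
r3 m[snow→φ4] = [180, 162]
r3 m[rain→φ0] = [5, 9]
r3 m[rain→φ2] = [18, 20]
r4 m[φ0→cld] = [4284, 3132]
r4 m[φ0→snow] = [4128, 4692]
r4 m[φ0→rain] = [15984, 18144]
r4 m[φ1→snow] = [9, 9]
r4 m[φ2→rain] = [5, 9]
r4 m[φ3→cld] = [8, 6]
r4 m[φ4→snow] = [2, 4]
r4 m[φ5→cld] = [6, 2]
r4 m[cld→φ0] = [48, 12]
r4 m[cld→φ3] = [25704, 6264]
r4 m[cld→φ5] = [34272, 18792]
r4 m[snow→φ0] = [18, 36]
r4 m[snow→φ1] = [8256, 18768]
r4 m[snow→φ4] = [37152, 42228]
r4 m[rain→φ0] = [5, 9]
r4 m[rain→φ2] = [15984, 18144]
r5 m[φ0→cld] = [4284, 3132]
r5 m[φ0→snow] = [4128, 4692]
r5 m[φ0→rain] = [15984, 18144]
r5 m[φ1→snow] = [9, 9]
r5 m[φ2→rain] = [5, 9]
r5 m[φ3→cld] = [8, 6]
r5 m[φ4→snow] = [2, 4]
r5 m[φ5→cld] = [6, 2]
r5 m[cld→φ0] = [48, 12]
r5 m[cld→φ3] = [25704, 6264]
r5 m[cld→φ5] = [34272, 18792]
r5 m[snow→φ0] = [18, 36]
r5 m[snow→φ1] = [8256, 18768]
r5 m[snow→φ4] = [37152, 42228]
r5 m[rain→φ0] = [5, 9]
r5 m[rain→φ2] = [15984, 18144]
fixed point reached at round 5
b[snow] = ⊗ incoming = [74304, 168912]

b[snow] = [74304, 168912]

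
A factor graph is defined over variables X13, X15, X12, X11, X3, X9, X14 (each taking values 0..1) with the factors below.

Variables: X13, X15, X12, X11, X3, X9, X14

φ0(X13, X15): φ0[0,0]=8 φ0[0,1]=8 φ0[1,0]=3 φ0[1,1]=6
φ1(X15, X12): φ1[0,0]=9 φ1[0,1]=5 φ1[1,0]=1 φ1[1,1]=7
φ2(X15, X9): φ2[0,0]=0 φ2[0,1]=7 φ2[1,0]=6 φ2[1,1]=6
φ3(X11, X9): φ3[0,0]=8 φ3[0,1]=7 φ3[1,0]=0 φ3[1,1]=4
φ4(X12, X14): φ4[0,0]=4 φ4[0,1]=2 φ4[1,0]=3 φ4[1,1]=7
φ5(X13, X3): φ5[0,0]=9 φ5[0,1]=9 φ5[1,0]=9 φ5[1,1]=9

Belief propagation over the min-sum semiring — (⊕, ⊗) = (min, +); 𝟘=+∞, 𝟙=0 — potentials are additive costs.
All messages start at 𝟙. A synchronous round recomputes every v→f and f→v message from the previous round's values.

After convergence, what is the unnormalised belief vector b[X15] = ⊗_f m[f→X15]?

init: all messages = 𝟙 over 2 values
r1 m[φ0→X13] = [8, 3]
r1 m[φ0→X15] = [3, 6]
r1 m[φ1→X15] = [5, 1]
r1 m[φ1→X12] = [1, 5]
r1 m[φ2→X15] = [0, 6]
r1 m[φ2→X9] = [0, 6]
r1 m[φ3→X11] = [7, 0]
r1 m[φ3→X9] = [0, 4]
r1 m[φ4→X12] = [2, 3]
r1 m[φ4→X14] = [3, 2]
r1 m[φ5→X13] = [9, 9]
r1 m[φ5→X3] = [9, 9]
r1 m[X13→φ0] = [0, 0]
r1 m[X13→φ5] = [0, 0]
r1 m[X15→φ0] = [0, 0]
r1 m[X15→φ1] = [0, 0]
r1 m[X15→φ2] = [0, 0]
r1 m[X12→φ1] = [0, 0]
r1 m[X12→φ4] = [0, 0]
r1 m[X11→φ3] = [0, 0]
r1 m[X3→φ5] = [0, 0]
r1 m[X9→φ2] = [0, 0]
r1 m[X9→φ3] = [0, 0]
r1 m[X14→φ4] = [0, 0]
r2 m[φ0→X13] = [8, 3]
r2 m[φ0→X15] = [3, 6]
r2 m[φ1→X15] = [5, 1]
r2 m[φ1→X12] = [1, 5]
r2 m[φ2→X15] = [0, 6]
r2 m[φ2→X9] = [0, 6]
r2 m[φ3→X11] = [7, 0]
r2 m[φ3→X9] = [0, 4]
r2 m[φ4→X12] = [2, 3]
r2 m[φ4→X14] = [3, 2]
r2 m[φ5→X13] = [9, 9]
r2 m[φ5→X3] = [9, 9]
r2 m[X13→φ0] = [9, 9]
r2 m[X13→φ5] = [8, 3]
r2 m[X15→φ0] = [5, 7]
r2 m[X15→φ1] = [3, 12]
r2 m[X15→φ2] = [8, 7]
r2 m[X12→φ1] = [2, 3]
r2 m[X12→φ4] = [1, 5]
r2 m[X11→φ3] = [0, 0]
r2 m[X3→φ5] = [0, 0]
r2 m[X9→φ2] = [0, 4]
r2 m[X9→φ3] = [0, 6]
r2 m[X14→φ4] = [0, 0]
r3 m[φ0→X13] = [13, 8]
r3 m[φ0→X15] = [12, 15]
r3 m[φ1→X15] = [8, 3]
r3 m[φ1→X12] = [12, 8]
r3 m[φ2→X15] = [0, 6]
r3 m[φ2→X9] = [8, 13]
r3 m[φ3→X11] = [8, 0]
r3 m[φ3→X9] = [0, 4]
r3 m[φ4→X12] = [2, 3]
r3 m[φ4→X14] = [5, 3]
r3 m[φ5→X13] = [9, 9]
r3 m[φ5→X3] = [12, 12]
r3 m[X13→φ0] = [9, 9]
r3 m[X13→φ5] = [8, 3]
r3 m[X15→φ0] = [5, 7]
r3 m[X15→φ1] = [3, 12]
r3 m[X15→φ2] = [8, 7]
r3 m[X12→φ1] = [2, 3]
r3 m[X12→φ4] = [1, 5]
r3 m[X11→φ3] = [0, 0]
r3 m[X3→φ5] = [0, 0]
r3 m[X9→φ2] = [0, 4]
r3 m[X9→φ3] = [0, 6]
r3 m[X14→φ4] = [0, 0]
r4 m[φ0→X13] = [13, 8]
r4 m[φ0→X15] = [12, 15]
r4 m[φ1→X15] = [8, 3]
r4 m[φ1→X12] = [12, 8]
r4 m[φ2→X15] = [0, 6]
r4 m[φ2→X9] = [8, 13]
r4 m[φ3→X11] = [8, 0]
r4 m[φ3→X9] = [0, 4]
r4 m[φ4→X12] = [2, 3]
r4 m[φ4→X14] = [5, 3]
r4 m[φ5→X13] = [9, 9]
r4 m[φ5→X3] = [12, 12]
r4 m[X13→φ0] = [9, 9]
r4 m[X13→φ5] = [13, 8]
r4 m[X15→φ0] = [8, 9]
r4 m[X15→φ1] = [12, 21]
r4 m[X15→φ2] = [20, 18]
r4 m[X12→φ1] = [2, 3]
r4 m[X12→φ4] = [12, 8]
r4 m[X11→φ3] = [0, 0]
r4 m[X3→φ5] = [0, 0]
r4 m[X9→φ2] = [0, 4]
r4 m[X9→φ3] = [8, 13]
r4 m[X14→φ4] = [0, 0]
r5 m[φ0→X13] = [16, 11]
r5 m[φ0→X15] = [12, 15]
r5 m[φ1→X15] = [8, 3]
r5 m[φ1→X12] = [21, 17]
r5 m[φ2→X15] = [0, 6]
r5 m[φ2→X9] = [20, 24]
r5 m[φ3→X11] = [16, 8]
r5 m[φ3→X9] = [0, 4]
r5 m[φ4→X12] = [2, 3]
r5 m[φ4→X14] = [11, 14]
r5 m[φ5→X13] = [9, 9]
r5 m[φ5→X3] = [17, 17]
r5 m[X13→φ0] = [9, 9]
r5 m[X13→φ5] = [13, 8]
r5 m[X15→φ0] = [8, 9]
r5 m[X15→φ1] = [12, 21]
r5 m[X15→φ2] = [20, 18]
r5 m[X12→φ1] = [2, 3]
r5 m[X12→φ4] = [12, 8]
r5 m[X11→φ3] = [0, 0]
r5 m[X3→φ5] = [0, 0]
r5 m[X9→φ2] = [0, 4]
r5 m[X9→φ3] = [8, 13]
r5 m[X14→φ4] = [0, 0]
r6 m[φ0→X13] = [16, 11]
r6 m[φ0→X15] = [12, 15]
r6 m[φ1→X15] = [8, 3]
r6 m[φ1→X12] = [21, 17]
r6 m[φ2→X15] = [0, 6]
r6 m[φ2→X9] = [20, 24]
r6 m[φ3→X11] = [16, 8]
r6 m[φ3→X9] = [0, 4]
r6 m[φ4→X12] = [2, 3]
r6 m[φ4→X14] = [11, 14]
r6 m[φ5→X13] = [9, 9]
r6 m[φ5→X3] = [17, 17]
r6 m[X13→φ0] = [9, 9]
r6 m[X13→φ5] = [16, 11]
r6 m[X15→φ0] = [8, 9]
r6 m[X15→φ1] = [12, 21]
r6 m[X15→φ2] = [20, 18]
r6 m[X12→φ1] = [2, 3]
r6 m[X12→φ4] = [21, 17]
r6 m[X11→φ3] = [0, 0]
r6 m[X3→φ5] = [0, 0]
r6 m[X9→φ2] = [0, 4]
r6 m[X9→φ3] = [20, 24]
r6 m[X14→φ4] = [0, 0]
r7 m[φ0→X13] = [16, 11]
r7 m[φ0→X15] = [12, 15]
r7 m[φ1→X15] = [8, 3]
r7 m[φ1→X12] = [21, 17]
r7 m[φ2→X15] = [0, 6]
r7 m[φ2→X9] = [20, 24]
r7 m[φ3→X11] = [28, 20]
r7 m[φ3→X9] = [0, 4]
r7 m[φ4→X12] = [2, 3]
r7 m[φ4→X14] = [20, 23]
r7 m[φ5→X13] = [9, 9]
r7 m[φ5→X3] = [20, 20]
r7 m[X13→φ0] = [9, 9]
r7 m[X13→φ5] = [16, 11]
r7 m[X15→φ0] = [8, 9]
r7 m[X15→φ1] = [12, 21]
r7 m[X15→φ2] = [20, 18]
r7 m[X12→φ1] = [2, 3]
r7 m[X12→φ4] = [21, 17]
r7 m[X11→φ3] = [0, 0]
r7 m[X3→φ5] = [0, 0]
r7 m[X9→φ2] = [0, 4]
r7 m[X9→φ3] = [20, 24]
r7 m[X14→φ4] = [0, 0]
r8 m[φ0→X13] = [16, 11]
r8 m[φ0→X15] = [12, 15]
r8 m[φ1→X15] = [8, 3]
r8 m[φ1→X12] = [21, 17]
r8 m[φ2→X15] = [0, 6]
r8 m[φ2→X9] = [20, 24]
r8 m[φ3→X11] = [28, 20]
r8 m[φ3→X9] = [0, 4]
r8 m[φ4→X12] = [2, 3]
r8 m[φ4→X14] = [20, 23]
r8 m[φ5→X13] = [9, 9]
r8 m[φ5→X3] = [20, 20]
r8 m[X13→φ0] = [9, 9]
r8 m[X13→φ5] = [16, 11]
r8 m[X15→φ0] = [8, 9]
r8 m[X15→φ1] = [12, 21]
r8 m[X15→φ2] = [20, 18]
r8 m[X12→φ1] = [2, 3]
r8 m[X12→φ4] = [21, 17]
r8 m[X11→φ3] = [0, 0]
r8 m[X3→φ5] = [0, 0]
r8 m[X9→φ2] = [0, 4]
r8 m[X9→φ3] = [20, 24]
r8 m[X14→φ4] = [0, 0]
fixed point reached at round 8
b[X15] = ⊗ incoming = [20, 24]

b[X15] = [20, 24]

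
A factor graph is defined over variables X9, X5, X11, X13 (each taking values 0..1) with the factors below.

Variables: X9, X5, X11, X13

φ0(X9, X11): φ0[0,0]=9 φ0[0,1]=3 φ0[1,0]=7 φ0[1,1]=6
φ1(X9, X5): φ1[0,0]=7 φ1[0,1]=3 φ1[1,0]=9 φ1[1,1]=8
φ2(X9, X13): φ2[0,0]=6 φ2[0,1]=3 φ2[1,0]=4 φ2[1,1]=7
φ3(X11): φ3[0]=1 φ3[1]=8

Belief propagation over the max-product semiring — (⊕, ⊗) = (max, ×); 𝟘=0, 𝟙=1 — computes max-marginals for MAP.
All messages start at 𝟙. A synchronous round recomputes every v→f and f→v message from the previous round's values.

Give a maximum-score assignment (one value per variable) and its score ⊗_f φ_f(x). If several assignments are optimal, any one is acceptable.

assignment: (X9=1, X5=0, X11=1, X13=1); score = 3024

init: all messages = 𝟙 over 2 values
r1 m[φ0→X9] = [9, 7]
r1 m[φ0→X11] = [9, 6]
r1 m[φ1→X9] = [7, 9]
r1 m[φ1→X5] = [9, 8]
r1 m[φ2→X9] = [6, 7]
r1 m[φ2→X13] = [6, 7]
r1 m[φ3→X11] = [1, 8]
r1 m[X9→φ0] = [1, 1]
r1 m[X9→φ1] = [1, 1]
r1 m[X9→φ2] = [1, 1]
r1 m[X5→φ1] = [1, 1]
r1 m[X11→φ0] = [1, 1]
r1 m[X11→φ3] = [1, 1]
r1 m[X13→φ2] = [1, 1]
r2 m[φ0→X9] = [9, 7]
r2 m[φ0→X11] = [9, 6]
r2 m[φ1→X9] = [7, 9]
r2 m[φ1→X5] = [9, 8]
r2 m[φ2→X9] = [6, 7]
r2 m[φ2→X13] = [6, 7]
r2 m[φ3→X11] = [1, 8]
r2 m[X9→φ0] = [42, 63]
r2 m[X9→φ1] = [54, 49]
r2 m[X9→φ2] = [63, 63]
r2 m[X5→φ1] = [1, 1]
r2 m[X11→φ0] = [1, 8]
r2 m[X11→φ3] = [9, 6]
r2 m[X13→φ2] = [1, 1]
r3 m[φ0→X9] = [24, 48]
r3 m[φ0→X11] = [441, 378]
r3 m[φ1→X9] = [7, 9]
r3 m[φ1→X5] = [441, 392]
r3 m[φ2→X9] = [6, 7]
r3 m[φ2→X13] = [378, 441]
r3 m[φ3→X11] = [1, 8]
r3 m[X9→φ0] = [42, 63]
r3 m[X9→φ1] = [54, 49]
r3 m[X9→φ2] = [63, 63]
r3 m[X5→φ1] = [1, 1]
r3 m[X11→φ0] = [1, 8]
r3 m[X11→φ3] = [9, 6]
r3 m[X13→φ2] = [1, 1]
r4 m[φ0→X9] = [24, 48]
r4 m[φ0→X11] = [441, 378]
r4 m[φ1→X9] = [7, 9]
r4 m[φ1→X5] = [441, 392]
r4 m[φ2→X9] = [6, 7]
r4 m[φ2→X13] = [378, 441]
r4 m[φ3→X11] = [1, 8]
r4 m[X9→φ0] = [42, 63]
r4 m[X9→φ1] = [144, 336]
r4 m[X9→φ2] = [168, 432]
r4 m[X5→φ1] = [1, 1]
r4 m[X11→φ0] = [1, 8]
r4 m[X11→φ3] = [441, 378]
r4 m[X13→φ2] = [1, 1]
r5 m[φ0→X9] = [24, 48]
r5 m[φ0→X11] = [441, 378]
r5 m[φ1→X9] = [7, 9]
r5 m[φ1→X5] = [3024, 2688]
r5 m[φ2→X9] = [6, 7]
r5 m[φ2→X13] = [1728, 3024]
r5 m[φ3→X11] = [1, 8]
r5 m[X9→φ0] = [42, 63]
r5 m[X9→φ1] = [144, 336]
r5 m[X9→φ2] = [168, 432]
r5 m[X5→φ1] = [1, 1]
r5 m[X11→φ0] = [1, 8]
r5 m[X11→φ3] = [441, 378]
r5 m[X13→φ2] = [1, 1]
r6 m[φ0→X9] = [24, 48]
r6 m[φ0→X11] = [441, 378]
r6 m[φ1→X9] = [7, 9]
r6 m[φ1→X5] = [3024, 2688]
r6 m[φ2→X9] = [6, 7]
r6 m[φ2→X13] = [1728, 3024]
r6 m[φ3→X11] = [1, 8]
r6 m[X9→φ0] = [42, 63]
r6 m[X9→φ1] = [144, 336]
r6 m[X9→φ2] = [168, 432]
r6 m[X5→φ1] = [1, 1]
r6 m[X11→φ0] = [1, 8]
r6 m[X11→φ3] = [441, 378]
r6 m[X13→φ2] = [1, 1]
fixed point reached at round 6
traceback from X9: (X9=1, X5=0, X11=1, X13=1), score=3024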